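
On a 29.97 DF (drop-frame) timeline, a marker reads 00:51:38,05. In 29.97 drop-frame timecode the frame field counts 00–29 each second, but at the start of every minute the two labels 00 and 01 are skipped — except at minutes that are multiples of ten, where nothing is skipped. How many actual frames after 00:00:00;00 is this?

Complete 10-minute blocks: 5, each 17982 frames → 89910.
Remaining 1 whole minute in the current block: 1800 + 0 × 1798 = 1800 frames.
Within the current minute: 38 × 30 + 5 − 2 = 1143 (labels ;00/;01 skipped at this minute). Total = 89910 + 1800 + 1143 = 92853.

92853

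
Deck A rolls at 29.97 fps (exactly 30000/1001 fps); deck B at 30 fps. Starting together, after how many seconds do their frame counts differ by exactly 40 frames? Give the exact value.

4004/3 seconds

The gap grows by |30 − 30000/1001| = 30/1001 frames per second.
Time for a 40-frame gap: 40 ÷ (30/1001) = 4004/3 s.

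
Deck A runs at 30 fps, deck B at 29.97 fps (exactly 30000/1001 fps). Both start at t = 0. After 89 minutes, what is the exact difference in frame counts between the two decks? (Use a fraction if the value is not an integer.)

160200/1001 frames

89 min = 5340 s.
A emits 30 × 5340 = 160200 frames; B emits 30000/1001 × 5340 = 160200000/1001.
Difference = 160200/1001 frames (≈ 160.0400); B is behind A.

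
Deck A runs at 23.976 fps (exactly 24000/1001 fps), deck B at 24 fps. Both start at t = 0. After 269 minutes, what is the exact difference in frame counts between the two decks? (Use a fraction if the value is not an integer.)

269 min = 16140 s.
A emits 24000/1001 × 16140 = 387360000/1001 frames; B emits 24 × 16140 = 387360.
Difference = 387360/1001 frames (≈ 386.9730); B is ahead of A.

387360/1001 frames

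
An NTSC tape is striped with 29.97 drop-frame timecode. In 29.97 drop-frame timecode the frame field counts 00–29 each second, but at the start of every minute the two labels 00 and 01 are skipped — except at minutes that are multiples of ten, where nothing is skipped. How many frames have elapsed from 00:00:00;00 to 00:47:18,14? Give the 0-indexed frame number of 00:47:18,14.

85068

As if non-drop at 30 labels/s: (0 × 3600 + 47 × 60 + 18) × 30 + 14 = 85154.
Minute boundaries passed: 47; those not divisible by 10: 47 − 4 = 43; dropped labels = 2 × 43 = 86.
Actual frame index = 85154 − 86 = 85068.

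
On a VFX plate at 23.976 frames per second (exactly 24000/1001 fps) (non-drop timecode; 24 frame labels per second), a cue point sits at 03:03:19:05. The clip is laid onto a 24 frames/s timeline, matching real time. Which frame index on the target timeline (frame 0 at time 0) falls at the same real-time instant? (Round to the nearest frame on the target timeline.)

frame 264245

Source frame index: (3×3600 + 3×60 + 19) × 24 + 5 = 263981.
Real time: 263981 / (24000/1001) = 264244981/24000 s.
Target frame: (264244981/24000) × (24) = 264244981/1000 ≈ 264244.981 → 264245.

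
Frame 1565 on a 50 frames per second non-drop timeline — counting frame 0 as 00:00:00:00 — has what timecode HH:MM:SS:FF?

00:00:31:15

1565 ÷ 50 = 31 full seconds, remainder 15 frames.
31 s = 0 h 0 min 31 s.
Timecode: 00:00:31:15.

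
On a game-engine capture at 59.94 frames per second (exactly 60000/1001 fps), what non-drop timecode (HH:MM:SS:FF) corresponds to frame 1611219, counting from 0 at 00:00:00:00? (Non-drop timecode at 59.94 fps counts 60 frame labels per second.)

1611219 ÷ 60 = 26853 full seconds, remainder 39 frames.
26853 s = 7 h 27 min 33 s.
Timecode: 07:27:33:39.

07:27:33:39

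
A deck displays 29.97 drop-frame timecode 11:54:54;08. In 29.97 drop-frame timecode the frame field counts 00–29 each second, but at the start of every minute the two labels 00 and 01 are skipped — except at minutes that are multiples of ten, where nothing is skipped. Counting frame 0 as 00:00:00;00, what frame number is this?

Complete 10-minute blocks: 71, each 17982 frames → 1276722.
Remaining 4 whole minutes in the current block: 1800 + 3 × 1798 = 7194 frames.
Within the current minute: 54 × 30 + 8 − 2 = 1626 (labels ;00/;01 skipped at this minute). Total = 1276722 + 7194 + 1626 = 1285542.

1285542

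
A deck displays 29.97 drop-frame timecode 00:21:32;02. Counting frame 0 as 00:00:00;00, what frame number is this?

38724

Complete 10-minute blocks: 2, each 17982 frames → 35964.
Remaining 1 whole minute in the current block: 1800 + 0 × 1798 = 1800 frames.
Within the current minute: 32 × 30 + 2 − 2 = 960 (labels ;00/;01 skipped at this minute). Total = 35964 + 1800 + 960 = 38724.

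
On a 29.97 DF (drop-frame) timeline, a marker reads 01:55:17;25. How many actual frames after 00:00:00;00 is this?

207327

Complete 10-minute blocks: 11, each 17982 frames → 197802.
Remaining 5 whole minutes in the current block: 1800 + 4 × 1798 = 8992 frames.
Within the current minute: 17 × 30 + 25 − 2 = 533 (labels ;00/;01 skipped at this minute). Total = 197802 + 8992 + 533 = 207327.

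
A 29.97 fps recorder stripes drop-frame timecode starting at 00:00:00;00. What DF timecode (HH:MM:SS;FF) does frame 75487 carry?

Each 10-minute DF block holds 10 × 60 × 30 − 9 × 2 = 17982 frames. 75487 ÷ 17982 → 4 full blocks, remainder 3559.
Within the partial block the first minute is 1800 frames and each further minute 1798, so 1 further minute boundary passed. Total skipped labels = 18 × 4 + 2 × 1 = 74.
Non-drop label index = 75487 + 74 = 75561; at 30 labels/s that is 00:41:58:21, i.e. DF 00:41:58;21.

00:41:58;21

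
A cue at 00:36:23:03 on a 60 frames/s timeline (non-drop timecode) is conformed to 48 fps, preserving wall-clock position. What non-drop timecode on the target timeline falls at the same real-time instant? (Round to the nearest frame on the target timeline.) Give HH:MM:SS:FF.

00:36:23:02

Source frame index: (0×3600 + 36×60 + 23) × 60 + 3 = 130983.
Real time: 130983 / (60) = 43661/20 s.
Target frame: (43661/20) × (48) = 523932/5 ≈ 104786.400 → 104786.
At 48 labels/s: frame 104786 → 00:36:23:02.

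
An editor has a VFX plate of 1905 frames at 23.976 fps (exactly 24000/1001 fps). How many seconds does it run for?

Running time = 1905 / (24000/1001) = 79.454375 s.

79.454375 seconds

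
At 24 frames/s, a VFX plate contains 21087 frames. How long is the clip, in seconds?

Running time = 21087 / (24) = 878.625 s.

878.625 seconds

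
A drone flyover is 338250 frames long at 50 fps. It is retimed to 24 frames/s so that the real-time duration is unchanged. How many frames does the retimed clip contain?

162360 frames

Target frames = source frames × (target rate / source rate) = 338250 × (24)/(50) = 338250 × 12/25 = 162360.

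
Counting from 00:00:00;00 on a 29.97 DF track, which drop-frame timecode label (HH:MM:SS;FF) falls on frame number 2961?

Each 10-minute DF block holds 10 × 60 × 30 − 9 × 2 = 17982 frames. 2961 ÷ 17982 → 0 full blocks, remainder 2961.
Within the partial block the first minute is 1800 frames and each further minute 1798, so 1 further minute boundary passed. Total skipped labels = 18 × 0 + 2 × 1 = 2.
Non-drop label index = 2961 + 2 = 2963; at 30 labels/s that is 00:01:38:23, i.e. DF 00:01:38;23.

00:01:38;23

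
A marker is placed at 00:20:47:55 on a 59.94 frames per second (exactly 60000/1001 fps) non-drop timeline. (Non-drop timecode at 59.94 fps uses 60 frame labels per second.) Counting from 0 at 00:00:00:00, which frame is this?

frame 74875

Total seconds to the label: (0 × 3600 + 20 × 60 + 47) = 1247.
Frame index = 1247 × 60 + 55 = 74875.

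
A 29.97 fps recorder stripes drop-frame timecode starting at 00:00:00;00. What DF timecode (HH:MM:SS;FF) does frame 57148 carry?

Each 10-minute DF block holds 10 × 60 × 30 − 9 × 2 = 17982 frames. 57148 ÷ 17982 → 3 full blocks, remainder 3202.
Within the partial block the first minute is 1800 frames and each further minute 1798, so 1 further minute boundary passed. Total skipped labels = 18 × 3 + 2 × 1 = 56.
Non-drop label index = 57148 + 56 = 57204; at 30 labels/s that is 00:31:46:24, i.e. DF 00:31:46;24.

00:31:46;24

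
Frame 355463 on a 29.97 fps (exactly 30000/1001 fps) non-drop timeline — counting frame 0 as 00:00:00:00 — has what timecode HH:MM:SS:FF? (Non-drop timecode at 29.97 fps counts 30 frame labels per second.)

355463 ÷ 30 = 11848 full seconds, remainder 23 frames.
11848 s = 3 h 17 min 28 s.
Timecode: 03:17:28:23.

03:17:28:23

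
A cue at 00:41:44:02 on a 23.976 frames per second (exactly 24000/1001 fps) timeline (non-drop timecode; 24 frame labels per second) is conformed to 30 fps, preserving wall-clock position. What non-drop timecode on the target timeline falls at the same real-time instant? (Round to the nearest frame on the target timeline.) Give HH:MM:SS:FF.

Source frame index: (0×3600 + 41×60 + 44) × 24 + 2 = 60098.
Real time: 60098 / (24000/1001) = 30079049/12000 s.
Target frame: (30079049/12000) × (30) = 30079049/400 ≈ 75197.622 → 75198.
At 30 labels/s: frame 75198 → 00:41:46:18.

00:41:46:18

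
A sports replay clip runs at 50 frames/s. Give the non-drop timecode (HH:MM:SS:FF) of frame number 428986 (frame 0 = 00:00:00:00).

428986 ÷ 50 = 8579 full seconds, remainder 36 frames.
8579 s = 2 h 22 min 59 s.
Timecode: 02:22:59:36.

02:22:59:36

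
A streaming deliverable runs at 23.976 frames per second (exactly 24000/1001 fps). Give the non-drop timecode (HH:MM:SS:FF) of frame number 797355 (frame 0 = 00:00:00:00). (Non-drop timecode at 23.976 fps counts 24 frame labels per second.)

797355 ÷ 24 = 33223 full seconds, remainder 3 frames.
33223 s = 9 h 13 min 43 s.
Timecode: 09:13:43:03.

09:13:43:03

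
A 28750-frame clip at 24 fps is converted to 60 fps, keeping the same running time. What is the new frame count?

71875 frames

Target frames = source frames × (target rate / source rate) = 28750 × (60)/(24) = 28750 × 5/2 = 71875.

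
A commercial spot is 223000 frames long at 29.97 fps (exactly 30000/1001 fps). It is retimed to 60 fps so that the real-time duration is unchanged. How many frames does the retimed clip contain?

446446 frames

Target frames = source frames × (target rate / source rate) = 223000 × (60)/(30000/1001) = 223000 × 1001/500 = 446446.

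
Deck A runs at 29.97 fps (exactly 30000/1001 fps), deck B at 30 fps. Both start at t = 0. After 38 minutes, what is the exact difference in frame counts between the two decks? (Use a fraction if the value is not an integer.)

38 min = 2280 s.
A emits 30000/1001 × 2280 = 68400000/1001 frames; B emits 30 × 2280 = 68400.
Difference = 68400/1001 frames (≈ 68.3317); B is ahead of A.

68400/1001 frames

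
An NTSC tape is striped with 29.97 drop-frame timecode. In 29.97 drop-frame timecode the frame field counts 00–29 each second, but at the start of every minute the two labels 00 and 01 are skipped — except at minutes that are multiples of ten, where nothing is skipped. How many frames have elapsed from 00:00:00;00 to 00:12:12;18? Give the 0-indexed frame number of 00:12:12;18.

As if non-drop at 30 labels/s: (0 × 3600 + 12 × 60 + 12) × 30 + 18 = 21978.
Minute boundaries passed: 12; those not divisible by 10: 12 − 1 = 11; dropped labels = 2 × 11 = 22.
Actual frame index = 21978 − 22 = 21956.

21956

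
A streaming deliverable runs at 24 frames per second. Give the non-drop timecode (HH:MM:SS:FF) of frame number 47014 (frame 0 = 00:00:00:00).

47014 ÷ 24 = 1958 full seconds, remainder 22 frames.
1958 s = 0 h 32 min 38 s.
Timecode: 00:32:38:22.

00:32:38:22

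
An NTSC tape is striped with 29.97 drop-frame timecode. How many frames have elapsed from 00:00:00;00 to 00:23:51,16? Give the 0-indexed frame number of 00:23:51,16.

As if non-drop at 30 labels/s: (0 × 3600 + 23 × 60 + 51) × 30 + 16 = 42946.
Minute boundaries passed: 23; those not divisible by 10: 23 − 2 = 21; dropped labels = 2 × 21 = 42.
Actual frame index = 42946 − 42 = 42904.

42904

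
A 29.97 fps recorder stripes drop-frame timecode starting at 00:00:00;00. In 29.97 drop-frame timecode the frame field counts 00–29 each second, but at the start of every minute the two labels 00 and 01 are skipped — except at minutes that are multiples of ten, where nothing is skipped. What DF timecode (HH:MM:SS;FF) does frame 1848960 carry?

17:08:13;22

Each 10-minute DF block holds 10 × 60 × 30 − 9 × 2 = 17982 frames. 1848960 ÷ 17982 → 102 full blocks, remainder 14796.
Within the partial block the first minute is 1800 frames and each further minute 1798, so 8 further minute boundaries passed. Total skipped labels = 18 × 102 + 2 × 8 = 1852.
Non-drop label index = 1848960 + 1852 = 1850812; at 30 labels/s that is 17:08:13:22, i.e. DF 17:08:13;22.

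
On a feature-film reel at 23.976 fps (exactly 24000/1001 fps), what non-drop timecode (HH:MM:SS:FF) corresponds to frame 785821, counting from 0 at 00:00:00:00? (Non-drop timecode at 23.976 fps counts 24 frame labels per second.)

785821 ÷ 24 = 32742 full seconds, remainder 13 frames.
32742 s = 9 h 5 min 42 s.
Timecode: 09:05:42:13.

09:05:42:13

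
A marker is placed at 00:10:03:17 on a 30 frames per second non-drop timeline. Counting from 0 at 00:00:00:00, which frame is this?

Total seconds to the label: (0 × 3600 + 10 × 60 + 3) = 603.
Frame index = 603 × 30 + 17 = 18107.

18107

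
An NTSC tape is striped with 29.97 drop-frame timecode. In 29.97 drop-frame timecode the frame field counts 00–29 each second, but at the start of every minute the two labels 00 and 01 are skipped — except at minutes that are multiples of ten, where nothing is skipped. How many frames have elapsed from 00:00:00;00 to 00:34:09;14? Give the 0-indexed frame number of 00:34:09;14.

61422

As if non-drop at 30 labels/s: (0 × 3600 + 34 × 60 + 9) × 30 + 14 = 61484.
Minute boundaries passed: 34; those not divisible by 10: 34 − 3 = 31; dropped labels = 2 × 31 = 62.
Actual frame index = 61484 − 62 = 61422.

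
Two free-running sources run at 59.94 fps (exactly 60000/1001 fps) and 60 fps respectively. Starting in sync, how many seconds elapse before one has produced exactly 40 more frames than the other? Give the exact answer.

The gap grows by |60 − 60000/1001| = 60/1001 frames per second.
Time for a 40-frame gap: 40 ÷ (60/1001) = 2002/3 s.

2002/3 seconds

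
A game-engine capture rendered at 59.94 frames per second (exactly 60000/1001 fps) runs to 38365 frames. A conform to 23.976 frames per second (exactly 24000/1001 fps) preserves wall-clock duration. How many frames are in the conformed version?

Target frames = source frames × (target rate / source rate) = 38365 × (24000/1001)/(60000/1001) = 38365 × 2/5 = 15346.

15346 frames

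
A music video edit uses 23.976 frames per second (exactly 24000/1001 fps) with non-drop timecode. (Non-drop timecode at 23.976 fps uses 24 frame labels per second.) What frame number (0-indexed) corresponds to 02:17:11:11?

197555

Total seconds to the label: (2 × 3600 + 17 × 60 + 11) = 8231.
Frame index = 8231 × 24 + 11 = 197555.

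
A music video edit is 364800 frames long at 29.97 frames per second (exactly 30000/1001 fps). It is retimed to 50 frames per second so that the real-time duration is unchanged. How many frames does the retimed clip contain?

608608 frames

Target frames = source frames × (target rate / source rate) = 364800 × (50)/(30000/1001) = 364800 × 1001/600 = 608608.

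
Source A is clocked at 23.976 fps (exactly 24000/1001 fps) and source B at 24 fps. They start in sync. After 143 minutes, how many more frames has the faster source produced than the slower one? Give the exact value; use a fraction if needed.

143 min = 8580 s.
A emits 24000/1001 × 8580 = 1440000/7 frames; B emits 24 × 8580 = 205920.
Difference = 1440/7 frames (≈ 205.7143); B is ahead of A.

1440/7 frames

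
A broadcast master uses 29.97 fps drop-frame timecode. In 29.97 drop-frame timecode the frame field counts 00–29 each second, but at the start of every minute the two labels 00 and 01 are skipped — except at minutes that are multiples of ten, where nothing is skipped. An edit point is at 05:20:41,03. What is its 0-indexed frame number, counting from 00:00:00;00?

576657

As if non-drop at 30 labels/s: (5 × 3600 + 20 × 60 + 41) × 30 + 3 = 577233.
Minute boundaries passed: 320; those not divisible by 10: 320 − 32 = 288; dropped labels = 2 × 288 = 576.
Actual frame index = 577233 − 576 = 576657.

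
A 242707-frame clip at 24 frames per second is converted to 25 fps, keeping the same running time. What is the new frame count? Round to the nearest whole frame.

252820 frames

Frames at target rate = 242707 × (25) / (24) = 6067675/24 ≈ 252819.792.
Nearest whole frame: 252820.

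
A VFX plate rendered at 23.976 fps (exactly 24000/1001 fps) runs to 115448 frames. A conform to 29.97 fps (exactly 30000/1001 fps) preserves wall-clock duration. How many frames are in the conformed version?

144310 frames

Target frames = source frames × (target rate / source rate) = 115448 × (30000/1001)/(24000/1001) = 115448 × 5/4 = 144310.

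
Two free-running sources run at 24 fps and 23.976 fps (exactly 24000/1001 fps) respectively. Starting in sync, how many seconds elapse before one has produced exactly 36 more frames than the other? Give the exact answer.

1501.5 seconds

The gap grows by |24000/1001 − 24| = 24/1001 frames per second.
Time for a 36-frame gap: 36 ÷ (24/1001) = 1501.5 s.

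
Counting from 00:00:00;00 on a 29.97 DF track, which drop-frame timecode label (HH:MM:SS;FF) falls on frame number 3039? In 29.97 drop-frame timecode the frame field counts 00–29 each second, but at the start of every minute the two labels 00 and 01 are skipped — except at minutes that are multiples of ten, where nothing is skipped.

00:01:41;11

Each 10-minute DF block holds 10 × 60 × 30 − 9 × 2 = 17982 frames. 3039 ÷ 17982 → 0 full blocks, remainder 3039.
Within the partial block the first minute is 1800 frames and each further minute 1798, so 1 further minute boundary passed. Total skipped labels = 18 × 0 + 2 × 1 = 2.
Non-drop label index = 3039 + 2 = 3041; at 30 labels/s that is 00:01:41:11, i.e. DF 00:01:41;11.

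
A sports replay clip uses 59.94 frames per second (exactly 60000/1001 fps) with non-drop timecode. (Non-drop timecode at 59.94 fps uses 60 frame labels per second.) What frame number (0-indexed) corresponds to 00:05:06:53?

18413

Total seconds to the label: (0 × 3600 + 5 × 60 + 6) = 306.
Frame index = 306 × 60 + 53 = 18413.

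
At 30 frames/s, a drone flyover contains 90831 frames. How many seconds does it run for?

3027.7 seconds

Running time = 90831 / (30) = 3027.7 s.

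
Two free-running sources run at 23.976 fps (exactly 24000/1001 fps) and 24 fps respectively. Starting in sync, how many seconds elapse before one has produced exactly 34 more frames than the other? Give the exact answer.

17017/12 seconds

The gap grows by |24 − 24000/1001| = 24/1001 frames per second.
Time for a 34-frame gap: 34 ÷ (24/1001) = 17017/12 s.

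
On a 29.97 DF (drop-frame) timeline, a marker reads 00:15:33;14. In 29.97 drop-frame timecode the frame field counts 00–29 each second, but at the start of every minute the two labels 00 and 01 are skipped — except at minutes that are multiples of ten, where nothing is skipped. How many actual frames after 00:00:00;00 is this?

27976

As if non-drop at 30 labels/s: (0 × 3600 + 15 × 60 + 33) × 30 + 14 = 28004.
Minute boundaries passed: 15; those not divisible by 10: 15 − 1 = 14; dropped labels = 2 × 14 = 28.
Actual frame index = 28004 − 28 = 27976.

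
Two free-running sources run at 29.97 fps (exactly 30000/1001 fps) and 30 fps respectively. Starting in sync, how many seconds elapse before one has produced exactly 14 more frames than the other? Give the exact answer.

The gap grows by |30 − 30000/1001| = 30/1001 frames per second.
Time for a 14-frame gap: 14 ÷ (30/1001) = 7007/15 s.

7007/15 seconds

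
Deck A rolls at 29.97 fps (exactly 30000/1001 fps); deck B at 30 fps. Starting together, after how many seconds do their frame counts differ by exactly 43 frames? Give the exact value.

43043/30 seconds

The gap grows by |30 − 30000/1001| = 30/1001 frames per second.
Time for a 43-frame gap: 43 ÷ (30/1001) = 43043/30 s.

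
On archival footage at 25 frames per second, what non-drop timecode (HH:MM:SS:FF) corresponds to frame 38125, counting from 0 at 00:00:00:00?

38125 ÷ 25 = 1525 full seconds, remainder 0 frames.
1525 s = 0 h 25 min 25 s.
Timecode: 00:25:25:00.

00:25:25:00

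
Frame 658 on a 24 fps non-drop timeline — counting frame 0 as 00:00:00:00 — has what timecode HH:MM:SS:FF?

00:00:27:10

658 ÷ 24 = 27 full seconds, remainder 10 frames.
27 s = 0 h 0 min 27 s.
Timecode: 00:00:27:10.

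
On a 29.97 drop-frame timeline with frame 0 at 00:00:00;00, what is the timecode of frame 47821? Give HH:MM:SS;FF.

Ten DF minutes hold 17982 frames, so frame 47821 lies in block 2 (frames 35964–53945) with 11857 frames into that block.
The block's first minute is 1800 frames and the rest 1798 each; 11857 frames reaches minute 6, so 2 × 18 + 6 × 2 = 48 labels have been skipped so far.
Adding those back, label number 47821 + 48 = 47869 at 30 labels/s is 1595 s + 19 f = 0 h 26 min 35 s frame 19, i.e. 00:26:35;19.

00:26:35;19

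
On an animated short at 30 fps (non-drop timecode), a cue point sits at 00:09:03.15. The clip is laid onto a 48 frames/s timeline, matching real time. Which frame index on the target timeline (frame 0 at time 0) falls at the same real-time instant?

frame 26088

Source frame index: (0×3600 + 9×60 + 3) × 30 + 15 = 16305.
Real time: 16305 / (30) = 1087/2 s.
Target frame: (1087/2) × (48) = 26088.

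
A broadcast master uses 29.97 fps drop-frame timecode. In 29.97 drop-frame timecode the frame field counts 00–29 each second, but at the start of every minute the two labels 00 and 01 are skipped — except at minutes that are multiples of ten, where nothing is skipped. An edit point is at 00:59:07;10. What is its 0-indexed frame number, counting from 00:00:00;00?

106312

Complete 10-minute blocks: 5, each 17982 frames → 89910.
Remaining 9 whole minutes in the current block: 1800 + 8 × 1798 = 16184 frames.
Within the current minute: 7 × 30 + 10 − 2 = 218 (labels ;00/;01 skipped at this minute). Total = 89910 + 16184 + 218 = 106312.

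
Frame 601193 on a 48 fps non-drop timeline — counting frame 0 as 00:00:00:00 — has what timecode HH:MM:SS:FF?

03:28:44:41

601193 ÷ 48 = 12524 full seconds, remainder 41 frames.
12524 s = 3 h 28 min 44 s.
Timecode: 03:28:44:41.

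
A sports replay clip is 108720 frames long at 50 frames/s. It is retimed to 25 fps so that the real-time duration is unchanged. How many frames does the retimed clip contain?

Target frames = source frames × (target rate / source rate) = 108720 × (25)/(50) = 108720 × 1/2 = 54360.

54360 frames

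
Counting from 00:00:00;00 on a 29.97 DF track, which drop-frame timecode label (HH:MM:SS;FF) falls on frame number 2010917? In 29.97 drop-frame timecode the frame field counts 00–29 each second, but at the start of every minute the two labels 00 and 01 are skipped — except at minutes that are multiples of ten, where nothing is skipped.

18:38:17;21

Each 10-minute DF block holds 10 × 60 × 30 − 9 × 2 = 17982 frames. 2010917 ÷ 17982 → 111 full blocks, remainder 14915.
Within the partial block the first minute is 1800 frames and each further minute 1798, so 8 further minute boundaries passed. Total skipped labels = 18 × 111 + 2 × 8 = 2014.
Non-drop label index = 2010917 + 2014 = 2012931; at 30 labels/s that is 18:38:17:21, i.e. DF 18:38:17;21.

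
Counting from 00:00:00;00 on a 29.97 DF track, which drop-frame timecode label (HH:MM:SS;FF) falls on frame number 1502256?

Each 10-minute DF block holds 10 × 60 × 30 − 9 × 2 = 17982 frames. 1502256 ÷ 17982 → 83 full blocks, remainder 9750.
Within the partial block the first minute is 1800 frames and each further minute 1798, so 5 further minute boundaries passed. Total skipped labels = 18 × 83 + 2 × 5 = 1504.
Non-drop label index = 1502256 + 1504 = 1503760; at 30 labels/s that is 13:55:25:10, i.e. DF 13:55:25;10.

13:55:25;10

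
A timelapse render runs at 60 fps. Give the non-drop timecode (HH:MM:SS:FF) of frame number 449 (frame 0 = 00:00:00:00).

00:00:07:29

449 ÷ 60 = 7 full seconds, remainder 29 frames.
7 s = 0 h 0 min 7 s.
Timecode: 00:00:07:29.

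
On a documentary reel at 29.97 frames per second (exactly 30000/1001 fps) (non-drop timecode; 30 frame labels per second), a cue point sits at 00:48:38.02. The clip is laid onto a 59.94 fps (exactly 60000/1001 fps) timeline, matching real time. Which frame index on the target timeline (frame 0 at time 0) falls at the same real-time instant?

Source frame index: (0×3600 + 48×60 + 38) × 30 + 2 = 87542.
Real time: 87542 / (30000/1001) = 43814771/15000 s.
Target frame: (43814771/15000) × (60000/1001) = 175084.

frame 175084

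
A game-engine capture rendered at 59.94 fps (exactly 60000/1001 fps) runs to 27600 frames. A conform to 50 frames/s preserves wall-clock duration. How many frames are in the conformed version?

23023 frames

Target frames = source frames × (target rate / source rate) = 27600 × (50)/(60000/1001) = 27600 × 1001/1200 = 23023.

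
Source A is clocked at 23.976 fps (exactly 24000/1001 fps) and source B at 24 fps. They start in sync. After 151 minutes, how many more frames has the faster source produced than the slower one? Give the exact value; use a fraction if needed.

151 min = 9060 s.
A emits 24000/1001 × 9060 = 217440000/1001 frames; B emits 24 × 9060 = 217440.
Difference = 217440/1001 frames (≈ 217.2228); B is ahead of A.

217440/1001 frames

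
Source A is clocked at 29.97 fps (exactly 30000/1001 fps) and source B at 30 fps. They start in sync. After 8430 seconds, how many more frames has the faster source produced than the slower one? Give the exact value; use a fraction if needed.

A emits 30000/1001 × 8430 = 252900000/1001 frames; B emits 30 × 8430 = 252900.
Difference = 252900/1001 frames (≈ 252.6474); B is ahead of A.

252900/1001 frames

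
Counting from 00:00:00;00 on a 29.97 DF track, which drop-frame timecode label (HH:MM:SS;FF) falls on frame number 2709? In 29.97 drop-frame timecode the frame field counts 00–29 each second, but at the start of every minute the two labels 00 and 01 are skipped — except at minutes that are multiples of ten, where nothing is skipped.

Each 10-minute DF block holds 10 × 60 × 30 − 9 × 2 = 17982 frames. 2709 ÷ 17982 → 0 full blocks, remainder 2709.
Within the partial block the first minute is 1800 frames and each further minute 1798, so 1 further minute boundary passed. Total skipped labels = 18 × 0 + 2 × 1 = 2.
Non-drop label index = 2709 + 2 = 2711; at 30 labels/s that is 00:01:30:11, i.e. DF 00:01:30;11.

00:01:30;11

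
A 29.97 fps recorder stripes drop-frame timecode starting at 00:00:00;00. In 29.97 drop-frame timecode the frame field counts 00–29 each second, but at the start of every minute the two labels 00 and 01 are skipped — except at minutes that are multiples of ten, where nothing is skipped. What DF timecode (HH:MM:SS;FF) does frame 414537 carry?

03:50:31;21

Each 10-minute DF block holds 10 × 60 × 30 − 9 × 2 = 17982 frames. 414537 ÷ 17982 → 23 full blocks, remainder 951.
Within the partial block the first minute is 1800 frames and each further minute 1798, so 0 further minute boundaries passed. Total skipped labels = 18 × 23 + 2 × 0 = 414.
Non-drop label index = 414537 + 414 = 414951; at 30 labels/s that is 03:50:31:21, i.e. DF 03:50:31;21.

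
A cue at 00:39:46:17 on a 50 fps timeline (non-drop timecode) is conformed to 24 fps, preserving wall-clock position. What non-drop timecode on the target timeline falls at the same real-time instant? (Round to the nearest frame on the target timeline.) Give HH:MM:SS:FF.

00:39:46:08

Source frame index: (0×3600 + 39×60 + 46) × 50 + 17 = 119317.
Real time: 119317 / (50) = 119317/50 s.
Target frame: (119317/50) × (24) = 1431804/25 ≈ 57272.160 → 57272.
At 24 labels/s: frame 57272 → 00:39:46:08.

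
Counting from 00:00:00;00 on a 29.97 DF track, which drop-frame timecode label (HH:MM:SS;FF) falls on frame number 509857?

Each 10-minute DF block holds 10 × 60 × 30 − 9 × 2 = 17982 frames. 509857 ÷ 17982 → 28 full blocks, remainder 6361.
Within the partial block the first minute is 1800 frames and each further minute 1798, so 3 further minute boundaries passed. Total skipped labels = 18 × 28 + 2 × 3 = 510.
Non-drop label index = 509857 + 510 = 510367; at 30 labels/s that is 04:43:32:07, i.e. DF 04:43:32;07.

04:43:32;07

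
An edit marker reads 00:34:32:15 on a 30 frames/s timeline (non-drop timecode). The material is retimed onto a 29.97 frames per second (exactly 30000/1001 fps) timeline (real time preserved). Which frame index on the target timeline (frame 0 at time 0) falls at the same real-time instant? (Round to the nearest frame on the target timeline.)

frame 62113

Source frame index: (0×3600 + 34×60 + 32) × 30 + 15 = 62175.
Real time: 62175 / (30) = 4145/2 s.
Target frame: (4145/2) × (30000/1001) = 62175000/1001 ≈ 62112.887 → 62113.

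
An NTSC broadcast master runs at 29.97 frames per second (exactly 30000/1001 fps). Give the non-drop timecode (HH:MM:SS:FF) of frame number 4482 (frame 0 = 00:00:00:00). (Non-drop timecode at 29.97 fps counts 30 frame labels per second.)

4482 ÷ 30 = 149 full seconds, remainder 12 frames.
149 s = 0 h 2 min 29 s.
Timecode: 00:02:29:12.

00:02:29:12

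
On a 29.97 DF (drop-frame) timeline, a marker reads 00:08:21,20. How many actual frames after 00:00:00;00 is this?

15034

Complete 10-minute blocks: 0, each 17982 frames → 0.
Remaining 8 whole minutes in the current block: 1800 + 7 × 1798 = 14386 frames.
Within the current minute: 21 × 30 + 20 − 2 = 648 (labels ;00/;01 skipped at this minute). Total = 0 + 14386 + 648 = 15034.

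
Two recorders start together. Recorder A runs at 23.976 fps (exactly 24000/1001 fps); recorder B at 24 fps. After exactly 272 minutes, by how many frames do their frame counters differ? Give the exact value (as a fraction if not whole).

391680/1001 frames

272 min = 16320 s.
A emits 24000/1001 × 16320 = 391680000/1001 frames; B emits 24 × 16320 = 391680.
Difference = 391680/1001 frames (≈ 391.2887); B is ahead of A.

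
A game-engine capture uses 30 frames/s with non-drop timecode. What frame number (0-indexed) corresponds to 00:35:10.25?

63325

Total seconds to the label: (0 × 3600 + 35 × 60 + 10) = 2110.
Frame index = 2110 × 30 + 25 = 63325.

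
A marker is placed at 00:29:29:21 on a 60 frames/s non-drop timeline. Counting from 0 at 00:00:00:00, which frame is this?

106161

Total seconds to the label: (0 × 3600 + 29 × 60 + 29) = 1769.
Frame index = 1769 × 60 + 21 = 106161.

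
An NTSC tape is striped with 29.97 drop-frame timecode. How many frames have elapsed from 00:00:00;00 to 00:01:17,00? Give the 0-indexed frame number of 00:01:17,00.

As if non-drop at 30 labels/s: (0 × 3600 + 1 × 60 + 17) × 30 + 0 = 2310.
Minute boundaries passed: 1; those not divisible by 10: 1 − 0 = 1; dropped labels = 2 × 1 = 2.
Actual frame index = 2310 − 2 = 2308.

2308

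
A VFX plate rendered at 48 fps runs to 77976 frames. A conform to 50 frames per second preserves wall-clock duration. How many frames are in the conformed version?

Target frames = source frames × (target rate / source rate) = 77976 × (50)/(48) = 77976 × 25/24 = 81225.

81225 frames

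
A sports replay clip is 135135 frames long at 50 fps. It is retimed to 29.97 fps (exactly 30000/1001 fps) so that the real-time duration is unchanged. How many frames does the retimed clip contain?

81000 frames

Target frames = source frames × (target rate / source rate) = 135135 × (30000/1001)/(50) = 135135 × 600/1001 = 81000.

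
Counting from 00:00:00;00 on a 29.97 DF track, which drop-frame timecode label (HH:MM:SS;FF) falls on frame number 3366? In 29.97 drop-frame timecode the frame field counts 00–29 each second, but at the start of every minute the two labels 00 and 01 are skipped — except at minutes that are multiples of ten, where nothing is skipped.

00:01:52;08

Ten DF minutes hold 17982 frames, so frame 3366 lies in block 0 (frames 0–17981) with 3366 frames into that block.
The block's first minute is 1800 frames and the rest 1798 each; 3366 frames reaches minute 1, so 0 × 18 + 1 × 2 = 2 labels have been skipped so far.
Adding those back, label number 3366 + 2 = 3368 at 30 labels/s is 112 s + 8 f = 0 h 1 min 52 s frame 8, i.e. 00:01:52;08.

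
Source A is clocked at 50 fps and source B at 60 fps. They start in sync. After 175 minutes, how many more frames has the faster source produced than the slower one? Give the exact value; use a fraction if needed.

175 min = 10500 s.
A emits 50 × 10500 = 525000 frames; B emits 60 × 10500 = 630000.
Difference = 105000 frames; B is ahead of A.

105000 frames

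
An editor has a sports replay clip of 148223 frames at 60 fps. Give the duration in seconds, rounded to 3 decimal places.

2470.383 seconds

Running time = 148223 × 1/60 = 148223/60 s ≈ 2470.383 s.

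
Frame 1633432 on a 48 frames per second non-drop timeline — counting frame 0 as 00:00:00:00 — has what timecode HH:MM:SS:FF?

1633432 ÷ 48 = 34029 full seconds, remainder 40 frames.
34029 s = 9 h 27 min 9 s.
Timecode: 09:27:09:40.

09:27:09:40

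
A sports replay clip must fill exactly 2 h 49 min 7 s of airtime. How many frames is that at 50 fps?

2 h 49 min 7 s = 10147 s.
Frames = 10147 × 50 = 507350.

507350 frames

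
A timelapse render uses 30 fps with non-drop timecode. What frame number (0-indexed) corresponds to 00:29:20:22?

Total seconds to the label: (0 × 3600 + 29 × 60 + 20) = 1760.
Frame index = 1760 × 30 + 22 = 52822.

frame 52822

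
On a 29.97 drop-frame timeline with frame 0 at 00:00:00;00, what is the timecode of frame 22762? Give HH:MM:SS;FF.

00:12:39;14

Ten DF minutes hold 17982 frames, so frame 22762 lies in block 1 (frames 17982–35963) with 4780 frames into that block.
The block's first minute is 1800 frames and the rest 1798 each; 4780 frames reaches minute 2, so 1 × 18 + 2 × 2 = 22 labels have been skipped so far.
Adding those back, label number 22762 + 22 = 22784 at 30 labels/s is 759 s + 14 f = 0 h 12 min 39 s frame 14, i.e. 00:12:39;14.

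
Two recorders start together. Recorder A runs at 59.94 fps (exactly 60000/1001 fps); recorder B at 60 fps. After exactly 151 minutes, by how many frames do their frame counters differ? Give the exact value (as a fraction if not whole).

151 min = 9060 s.
A emits 60000/1001 × 9060 = 543600000/1001 frames; B emits 60 × 9060 = 543600.
Difference = 543600/1001 frames (≈ 543.0569); B is ahead of A.

543600/1001 frames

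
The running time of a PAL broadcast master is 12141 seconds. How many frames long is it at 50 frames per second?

Frames = 12141 × 50 = 607050.

607050 frames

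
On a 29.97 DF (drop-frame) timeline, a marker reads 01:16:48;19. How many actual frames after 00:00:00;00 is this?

Complete 10-minute blocks: 7, each 17982 frames → 125874.
Remaining 6 whole minutes in the current block: 1800 + 5 × 1798 = 10790 frames.
Within the current minute: 48 × 30 + 19 − 2 = 1457 (labels ;00/;01 skipped at this minute). Total = 125874 + 10790 + 1457 = 138121.

138121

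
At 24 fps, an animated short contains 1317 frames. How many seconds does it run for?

54.875 seconds

Running time = 1317 / (24) = 54.875 s.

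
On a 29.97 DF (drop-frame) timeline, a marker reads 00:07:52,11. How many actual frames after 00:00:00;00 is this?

Complete 10-minute blocks: 0, each 17982 frames → 0.
Remaining 7 whole minutes in the current block: 1800 + 6 × 1798 = 12588 frames.
Within the current minute: 52 × 30 + 11 − 2 = 1569 (labels ;00/;01 skipped at this minute). Total = 0 + 12588 + 1569 = 14157.

14157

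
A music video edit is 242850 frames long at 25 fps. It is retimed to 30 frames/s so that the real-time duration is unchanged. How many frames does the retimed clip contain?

291420 frames

Target frames = source frames × (target rate / source rate) = 242850 × (30)/(25) = 242850 × 6/5 = 291420.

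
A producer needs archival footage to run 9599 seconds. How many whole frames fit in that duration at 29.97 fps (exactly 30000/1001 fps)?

Frames = 9599 × 30000/1001 = 287970000/1001 ≈ 287682.3177.
Complete frames: 287682.

287682 frames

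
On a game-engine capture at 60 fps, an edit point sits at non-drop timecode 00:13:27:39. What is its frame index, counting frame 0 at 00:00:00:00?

Total seconds to the label: (0 × 3600 + 13 × 60 + 27) = 807.
Frame index = 807 × 60 + 39 = 48459.

48459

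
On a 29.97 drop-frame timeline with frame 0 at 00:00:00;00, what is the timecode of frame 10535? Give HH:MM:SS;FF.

Ten DF minutes hold 17982 frames, so frame 10535 lies in block 0 (frames 0–17981) with 10535 frames into that block.
The block's first minute is 1800 frames and the rest 1798 each; 10535 frames reaches minute 5, so 0 × 18 + 5 × 2 = 10 labels have been skipped so far.
Adding those back, label number 10535 + 10 = 10545 at 30 labels/s is 351 s + 15 f = 0 h 5 min 51 s frame 15, i.e. 00:05:51;15.

00:05:51;15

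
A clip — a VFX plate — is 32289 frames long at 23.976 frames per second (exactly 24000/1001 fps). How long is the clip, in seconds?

1346.720375 seconds

Running time = 32289 / (24000/1001) = 1346.720375 s.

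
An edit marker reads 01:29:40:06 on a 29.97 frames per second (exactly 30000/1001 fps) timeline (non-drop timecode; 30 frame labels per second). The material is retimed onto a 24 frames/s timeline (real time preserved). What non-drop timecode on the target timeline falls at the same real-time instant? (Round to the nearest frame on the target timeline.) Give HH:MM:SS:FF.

01:29:45:14

Source frame index: (1×3600 + 29×60 + 40) × 30 + 6 = 161406.
Real time: 161406 / (30000/1001) = 26927901/5000 s.
Target frame: (26927901/5000) × (24) = 80783703/625 ≈ 129253.925 → 129254.
At 24 labels/s: frame 129254 → 01:29:45:14.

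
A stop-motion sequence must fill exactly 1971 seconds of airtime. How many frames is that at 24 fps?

Frames = 1971 × 24 = 47304.

47304 frames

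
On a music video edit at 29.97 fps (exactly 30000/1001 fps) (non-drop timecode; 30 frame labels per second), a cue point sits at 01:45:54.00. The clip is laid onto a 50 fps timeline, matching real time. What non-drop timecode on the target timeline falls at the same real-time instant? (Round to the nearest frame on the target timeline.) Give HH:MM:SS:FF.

01:46:00:18

Source frame index: (1×3600 + 45×60 + 54) × 30 + 0 = 190620.
Real time: 190620 / (30000/1001) = 3180177/500 s.
Target frame: (3180177/500) × (50) = 3180177/10 ≈ 318017.700 → 318018.
At 50 labels/s: frame 318018 → 01:46:00:18.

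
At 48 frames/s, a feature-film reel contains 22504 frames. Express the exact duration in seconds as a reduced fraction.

Running time = 22504 ÷ (48) = 22504 × 1/48 = 2813/6 s.

2813/6 seconds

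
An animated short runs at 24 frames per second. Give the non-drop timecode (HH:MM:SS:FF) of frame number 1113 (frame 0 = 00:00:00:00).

1113 ÷ 24 = 46 full seconds, remainder 9 frames.
46 s = 0 h 0 min 46 s.
Timecode: 00:00:46:09.

00:00:46:09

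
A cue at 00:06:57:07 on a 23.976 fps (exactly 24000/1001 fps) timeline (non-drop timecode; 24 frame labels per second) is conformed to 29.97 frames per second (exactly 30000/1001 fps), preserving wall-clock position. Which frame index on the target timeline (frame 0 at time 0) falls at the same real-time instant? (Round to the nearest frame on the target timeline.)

frame 12519

Source frame index: (0×3600 + 6×60 + 57) × 24 + 7 = 10015.
Real time: 10015 / (24000/1001) = 2005003/4800 s.
Target frame: (2005003/4800) × (30000/1001) = 50075/4 ≈ 12518.750 → 12519.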